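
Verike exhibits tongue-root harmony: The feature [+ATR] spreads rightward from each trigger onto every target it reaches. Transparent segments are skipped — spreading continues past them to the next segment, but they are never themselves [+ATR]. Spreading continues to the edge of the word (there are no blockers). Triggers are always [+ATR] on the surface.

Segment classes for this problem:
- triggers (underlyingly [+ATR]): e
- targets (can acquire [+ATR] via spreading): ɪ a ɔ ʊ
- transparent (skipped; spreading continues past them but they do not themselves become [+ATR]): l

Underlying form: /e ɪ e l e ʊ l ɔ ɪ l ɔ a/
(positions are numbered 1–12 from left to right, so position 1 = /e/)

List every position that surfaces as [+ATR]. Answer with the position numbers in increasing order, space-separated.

1 2 3 5 6 8 9 11 12

From /e/ at 1 rightward: 2 /ɪ/ → [+ATR]; 3 /e/ is itself a trigger — this domain ends here.
From /e/ at 3 rightward: 4 /l/ transparent; 5 /e/ is itself a trigger — this domain ends here.
From /e/ at 5 rightward: 6 /ʊ/ → [+ATR]; 7 /l/ transparent; 8 /ɔ/ → [+ATR]; 9 /ɪ/ → [+ATR]; 10 /l/ transparent; 11 /ɔ/ → [+ATR]; 12 /a/ → [+ATR]; word edge.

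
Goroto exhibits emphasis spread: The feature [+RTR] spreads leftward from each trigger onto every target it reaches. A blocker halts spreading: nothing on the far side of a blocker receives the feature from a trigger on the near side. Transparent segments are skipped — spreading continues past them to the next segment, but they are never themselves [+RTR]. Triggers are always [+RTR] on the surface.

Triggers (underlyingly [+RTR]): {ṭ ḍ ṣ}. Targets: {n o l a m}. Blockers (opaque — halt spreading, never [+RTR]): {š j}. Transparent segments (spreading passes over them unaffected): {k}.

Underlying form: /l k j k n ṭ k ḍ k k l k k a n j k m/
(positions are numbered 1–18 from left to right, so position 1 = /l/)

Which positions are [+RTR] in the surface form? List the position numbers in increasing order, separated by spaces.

5 6 8

From /ṭ/ at 6 leftward: 5 /n/ → [+RTR]; 4 /k/ transparent; 3 /j/ blocks.
From /ḍ/ at 8 leftward: 7 /k/ transparent; 6 /ṭ/ is itself a trigger — this domain ends here.
Targets with no active source: positions 1 11 14 15 18 stay [-emphatic].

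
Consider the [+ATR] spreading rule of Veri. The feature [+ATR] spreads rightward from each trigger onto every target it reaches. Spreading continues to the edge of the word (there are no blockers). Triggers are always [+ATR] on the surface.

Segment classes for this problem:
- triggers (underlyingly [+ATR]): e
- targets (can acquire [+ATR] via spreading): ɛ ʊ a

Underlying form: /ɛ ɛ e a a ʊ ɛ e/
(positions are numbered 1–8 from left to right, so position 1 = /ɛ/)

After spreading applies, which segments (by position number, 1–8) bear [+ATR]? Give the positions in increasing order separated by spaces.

From /e/ at 3 rightward: 4 /a/ → [+ATR]; 5 /a/ → [+ATR]; 6 /ʊ/ → [+ATR]; 7 /ɛ/ → [+ATR]; 8 /e/ is itself a trigger — this domain ends here.
From /e/ at 8 rightward: word edge.
Targets with no active source: positions 1 2 stay [-ATR].

3 4 5 6 7 8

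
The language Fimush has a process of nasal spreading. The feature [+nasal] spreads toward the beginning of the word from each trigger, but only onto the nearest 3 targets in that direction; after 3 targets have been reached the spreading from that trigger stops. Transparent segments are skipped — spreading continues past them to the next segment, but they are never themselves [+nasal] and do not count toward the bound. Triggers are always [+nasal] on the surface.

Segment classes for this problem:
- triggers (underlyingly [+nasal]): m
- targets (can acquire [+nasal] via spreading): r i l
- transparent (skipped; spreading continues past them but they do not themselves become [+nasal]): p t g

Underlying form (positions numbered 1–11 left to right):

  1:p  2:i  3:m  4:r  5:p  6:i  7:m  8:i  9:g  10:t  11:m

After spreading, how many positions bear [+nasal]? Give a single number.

7

From /m/ at 3 leftward: 2 /i/ → [+nasal]; 1 /p/ transparent; word edge.
From /m/ at 7 leftward: 6 /i/ → [+nasal]; 5 /p/ transparent; 4 /r/ → [+nasal]; 3 /m/ is itself a trigger — this domain ends here.
From /m/ at 11 leftward: 10 /t/ transparent; 9 /g/ transparent; 8 /i/ → [+nasal]; 7 /m/ is itself a trigger — this domain ends here.
[+nasal] positions on the surface: 2 3 4 6 7 8 11.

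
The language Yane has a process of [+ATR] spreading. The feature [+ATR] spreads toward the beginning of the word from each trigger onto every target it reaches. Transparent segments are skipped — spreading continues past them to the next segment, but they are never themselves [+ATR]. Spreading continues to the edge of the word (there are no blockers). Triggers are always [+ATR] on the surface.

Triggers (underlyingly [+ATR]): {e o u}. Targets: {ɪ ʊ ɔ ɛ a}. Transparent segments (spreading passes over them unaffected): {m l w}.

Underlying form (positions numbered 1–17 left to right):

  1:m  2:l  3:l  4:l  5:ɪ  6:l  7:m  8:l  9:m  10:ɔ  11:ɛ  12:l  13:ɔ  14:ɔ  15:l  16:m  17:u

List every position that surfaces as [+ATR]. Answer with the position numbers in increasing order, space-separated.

5 10 11 13 14 17

From /u/ at 17 leftward: 16 /m/ transparent; 15 /l/ transparent; 14 /ɔ/ → [+ATR]; 13 /ɔ/ → [+ATR]; 12 /l/ transparent; 11 /ɛ/ → [+ATR]; 10 /ɔ/ → [+ATR]; 9 /m/ transparent; 8 /l/ transparent; 7 /m/ transparent; 6 /l/ transparent; 5 /ɪ/ → [+ATR]; 4 /l/ transparent; 3 /l/ transparent; 2 /l/ transparent; 1 /m/ transparent; word edge.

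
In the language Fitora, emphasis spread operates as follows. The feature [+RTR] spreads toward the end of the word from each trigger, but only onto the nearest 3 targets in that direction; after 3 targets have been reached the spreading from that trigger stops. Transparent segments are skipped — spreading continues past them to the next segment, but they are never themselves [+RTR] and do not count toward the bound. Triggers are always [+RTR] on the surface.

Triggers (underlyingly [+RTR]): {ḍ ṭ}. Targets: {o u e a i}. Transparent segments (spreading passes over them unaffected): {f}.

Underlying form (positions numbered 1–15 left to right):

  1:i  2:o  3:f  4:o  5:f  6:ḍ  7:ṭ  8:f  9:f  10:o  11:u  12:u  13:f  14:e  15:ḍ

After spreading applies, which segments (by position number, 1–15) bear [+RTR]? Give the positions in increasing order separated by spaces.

From /ḍ/ at 6 rightward: 7 /ṭ/ is itself a trigger — this domain ends here.
From /ṭ/ at 7 rightward: 8 /f/ transparent; 9 /f/ transparent; 10 /o/ → [+RTR]; 11 /u/ → [+RTR]; 12 /u/ → [+RTR]; bound reached.
From /ḍ/ at 15 rightward: word edge.
Targets with no active source: positions 1 2 4 14 stay [-emphatic].

6 7 10 11 12 15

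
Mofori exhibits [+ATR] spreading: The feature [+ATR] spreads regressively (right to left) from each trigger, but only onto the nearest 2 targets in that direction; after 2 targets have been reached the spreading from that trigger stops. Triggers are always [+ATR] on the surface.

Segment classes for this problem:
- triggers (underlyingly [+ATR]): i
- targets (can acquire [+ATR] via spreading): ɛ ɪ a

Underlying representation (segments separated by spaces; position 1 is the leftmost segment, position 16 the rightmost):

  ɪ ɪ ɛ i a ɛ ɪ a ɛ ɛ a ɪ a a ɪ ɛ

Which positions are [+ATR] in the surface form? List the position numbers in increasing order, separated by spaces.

From /i/ at 4 leftward: 3 /ɛ/ → [+ATR]; 2 /ɪ/ → [+ATR]; bound reached.
Targets with no active source: positions 1 5 6 7 8 9 10 11 12 13 14 15 16 stay [-ATR].

2 3 4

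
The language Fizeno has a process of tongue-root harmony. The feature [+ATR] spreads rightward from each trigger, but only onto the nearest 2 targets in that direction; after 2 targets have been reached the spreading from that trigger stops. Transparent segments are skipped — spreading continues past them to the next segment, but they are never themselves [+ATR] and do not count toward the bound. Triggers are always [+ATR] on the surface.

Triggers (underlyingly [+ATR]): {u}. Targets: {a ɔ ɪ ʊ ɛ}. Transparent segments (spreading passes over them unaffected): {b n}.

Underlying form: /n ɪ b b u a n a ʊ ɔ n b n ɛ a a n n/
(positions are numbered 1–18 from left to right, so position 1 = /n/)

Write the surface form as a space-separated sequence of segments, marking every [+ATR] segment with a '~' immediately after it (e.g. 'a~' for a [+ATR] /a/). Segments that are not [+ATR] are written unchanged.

From /u/ at 5 rightward: 6 /a/ → [+ATR]; 7 /n/ transparent; 8 /a/ → [+ATR]; bound reached.
Targets with no active source: positions 2 9 10 14 15 16 stay [-ATR].
[+ATR] positions on the surface: 5 6 8.

n ɪ b b u~ a~ n a~ ʊ ɔ n b n ɛ a a n n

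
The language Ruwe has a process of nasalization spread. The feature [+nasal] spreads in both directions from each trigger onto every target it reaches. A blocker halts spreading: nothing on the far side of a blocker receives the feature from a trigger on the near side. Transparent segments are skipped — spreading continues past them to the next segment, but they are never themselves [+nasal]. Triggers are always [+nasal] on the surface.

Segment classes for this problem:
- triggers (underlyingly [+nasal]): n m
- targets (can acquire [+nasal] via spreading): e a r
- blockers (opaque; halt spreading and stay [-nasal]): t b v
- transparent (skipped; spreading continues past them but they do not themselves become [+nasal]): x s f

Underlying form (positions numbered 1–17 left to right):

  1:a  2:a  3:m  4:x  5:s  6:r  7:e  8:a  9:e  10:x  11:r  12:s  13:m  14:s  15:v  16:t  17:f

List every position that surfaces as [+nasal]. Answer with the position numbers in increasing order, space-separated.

1 2 3 6 7 8 9 11 13

From /m/ at 3 rightward: 4 /x/ transparent; 5 /s/ transparent; 6 /r/ → [+nasal]; 7 /e/ → [+nasal]; 8 /a/ → [+nasal]; 9 /e/ → [+nasal]; 10 /x/ transparent; 11 /r/ → [+nasal]; 12 /s/ transparent; 13 /m/ is itself a trigger — this domain ends here.
From /m/ at 3 leftward: 2 /a/ → [+nasal]; 1 /a/ → [+nasal]; word edge.
From /m/ at 13 rightward: 14 /s/ transparent; 15 /v/ blocks.
From /m/ at 13 leftward: 12 /s/ transparent; 11 /r/ → [+nasal]; 10 /x/ transparent; 9 /e/ → [+nasal]; 8 /a/ → [+nasal]; 7 /e/ → [+nasal]; 6 /r/ → [+nasal]; 5 /s/ transparent; 4 /x/ transparent; 3 /m/ is itself a trigger — this domain ends here.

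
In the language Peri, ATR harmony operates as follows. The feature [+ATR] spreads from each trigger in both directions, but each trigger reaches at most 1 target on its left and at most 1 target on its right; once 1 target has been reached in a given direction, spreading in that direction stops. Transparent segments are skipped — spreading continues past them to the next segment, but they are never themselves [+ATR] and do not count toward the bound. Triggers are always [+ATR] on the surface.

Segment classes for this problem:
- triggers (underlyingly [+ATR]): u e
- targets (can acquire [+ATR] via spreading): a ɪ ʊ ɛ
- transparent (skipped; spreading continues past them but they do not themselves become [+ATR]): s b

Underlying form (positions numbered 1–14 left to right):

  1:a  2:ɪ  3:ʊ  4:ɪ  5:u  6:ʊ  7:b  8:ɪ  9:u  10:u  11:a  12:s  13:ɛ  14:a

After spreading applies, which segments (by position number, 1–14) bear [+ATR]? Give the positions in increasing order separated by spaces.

From /u/ at 5 rightward: 6 /ʊ/ → [+ATR]; bound reached.
From /u/ at 5 leftward: 4 /ɪ/ → [+ATR]; bound reached.
From /u/ at 9 rightward: 10 /u/ is itself a trigger — this domain ends here.
From /u/ at 9 leftward: 8 /ɪ/ → [+ATR]; bound reached.
From /u/ at 10 rightward: 11 /a/ → [+ATR]; bound reached.
From /u/ at 10 leftward: 9 /u/ is itself a trigger — this domain ends here.
Targets with no active source: positions 1 2 3 13 14 stay [-ATR].

4 5 6 8 9 10 11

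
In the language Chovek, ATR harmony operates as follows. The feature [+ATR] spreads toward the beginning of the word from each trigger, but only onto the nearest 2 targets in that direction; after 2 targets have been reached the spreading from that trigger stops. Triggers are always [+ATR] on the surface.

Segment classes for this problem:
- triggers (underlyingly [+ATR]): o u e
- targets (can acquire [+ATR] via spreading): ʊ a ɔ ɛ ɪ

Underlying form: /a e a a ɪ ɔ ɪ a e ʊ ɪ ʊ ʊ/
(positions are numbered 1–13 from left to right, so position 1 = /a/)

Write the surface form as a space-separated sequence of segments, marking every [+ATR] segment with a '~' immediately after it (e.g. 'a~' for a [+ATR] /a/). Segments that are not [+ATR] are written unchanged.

a~ e~ a a ɪ ɔ ɪ~ a~ e~ ʊ ɪ ʊ ʊ

From /e/ at 2 leftward: 1 /a/ → [+ATR]; word edge.
From /e/ at 9 leftward: 8 /a/ → [+ATR]; 7 /ɪ/ → [+ATR]; bound reached.
Targets with no active source: positions 3 4 5 6 10 11 12 13 stay [-ATR].
[+ATR] positions on the surface: 1 2 7 8 9.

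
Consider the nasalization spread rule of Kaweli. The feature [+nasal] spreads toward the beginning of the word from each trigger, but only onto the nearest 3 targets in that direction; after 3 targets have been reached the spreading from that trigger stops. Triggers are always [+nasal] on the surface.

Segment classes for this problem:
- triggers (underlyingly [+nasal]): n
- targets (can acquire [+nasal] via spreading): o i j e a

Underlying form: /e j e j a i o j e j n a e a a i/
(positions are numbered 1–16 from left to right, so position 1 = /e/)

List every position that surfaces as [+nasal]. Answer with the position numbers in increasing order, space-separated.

8 9 10 11

From /n/ at 11 leftward: 10 /j/ → [+nasal]; 9 /e/ → [+nasal]; 8 /j/ → [+nasal]; bound reached.
Targets with no active source: positions 1 2 3 4 5 6 7 12 13 14 15 16 stay [-nasal].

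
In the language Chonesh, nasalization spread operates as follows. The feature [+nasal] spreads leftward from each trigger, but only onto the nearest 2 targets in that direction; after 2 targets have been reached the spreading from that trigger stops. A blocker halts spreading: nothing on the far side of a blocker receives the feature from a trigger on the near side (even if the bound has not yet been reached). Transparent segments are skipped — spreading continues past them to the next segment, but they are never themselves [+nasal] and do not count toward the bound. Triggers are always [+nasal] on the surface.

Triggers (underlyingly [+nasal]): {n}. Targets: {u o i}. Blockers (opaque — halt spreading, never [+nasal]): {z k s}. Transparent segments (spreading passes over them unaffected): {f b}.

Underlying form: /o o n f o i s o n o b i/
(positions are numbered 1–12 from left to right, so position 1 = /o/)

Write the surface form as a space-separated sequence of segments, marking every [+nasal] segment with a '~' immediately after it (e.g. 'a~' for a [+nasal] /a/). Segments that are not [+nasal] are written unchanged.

From /n/ at 3 leftward: 2 /o/ → [+nasal]; 1 /o/ → [+nasal]; bound reached.
From /n/ at 9 leftward: 8 /o/ → [+nasal]; 7 /s/ blocks.
Targets with no active source: positions 5 6 10 12 stay [-nasal].
[+nasal] positions on the surface: 1 2 3 8 9.

o~ o~ n~ f o i s o~ n~ o b i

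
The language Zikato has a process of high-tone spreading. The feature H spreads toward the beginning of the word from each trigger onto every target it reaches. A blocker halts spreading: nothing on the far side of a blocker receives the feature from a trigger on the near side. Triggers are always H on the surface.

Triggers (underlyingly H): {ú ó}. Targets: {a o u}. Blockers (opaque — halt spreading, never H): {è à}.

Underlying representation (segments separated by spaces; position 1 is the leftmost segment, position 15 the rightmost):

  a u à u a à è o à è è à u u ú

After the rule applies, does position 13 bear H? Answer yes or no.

From /ú/ at 15 leftward: 14 /u/ → H; 13 /u/ → H; 12 /à/ blocks.
Targets with no active source: positions 1 2 4 5 8 stay [-high tone].
H positions on the surface: 13 14 15.

yes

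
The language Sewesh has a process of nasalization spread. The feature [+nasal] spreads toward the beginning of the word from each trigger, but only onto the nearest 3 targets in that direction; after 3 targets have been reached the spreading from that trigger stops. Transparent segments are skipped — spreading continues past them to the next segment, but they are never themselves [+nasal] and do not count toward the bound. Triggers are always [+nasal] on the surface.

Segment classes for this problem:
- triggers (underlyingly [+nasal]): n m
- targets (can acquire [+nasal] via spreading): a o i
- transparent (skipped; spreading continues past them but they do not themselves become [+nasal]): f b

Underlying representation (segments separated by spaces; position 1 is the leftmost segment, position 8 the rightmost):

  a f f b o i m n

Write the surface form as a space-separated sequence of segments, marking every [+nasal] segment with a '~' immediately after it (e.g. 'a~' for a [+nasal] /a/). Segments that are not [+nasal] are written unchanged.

a~ f f b o~ i~ m~ n~

From /m/ at 7 leftward: 6 /i/ → [+nasal]; 5 /o/ → [+nasal]; 4 /b/ transparent; 3 /f/ transparent; 2 /f/ transparent; 1 /a/ → [+nasal]; bound reached.
From /n/ at 8 leftward: 7 /m/ is itself a trigger — this domain ends here.
[+nasal] positions on the surface: 1 5 6 7 8.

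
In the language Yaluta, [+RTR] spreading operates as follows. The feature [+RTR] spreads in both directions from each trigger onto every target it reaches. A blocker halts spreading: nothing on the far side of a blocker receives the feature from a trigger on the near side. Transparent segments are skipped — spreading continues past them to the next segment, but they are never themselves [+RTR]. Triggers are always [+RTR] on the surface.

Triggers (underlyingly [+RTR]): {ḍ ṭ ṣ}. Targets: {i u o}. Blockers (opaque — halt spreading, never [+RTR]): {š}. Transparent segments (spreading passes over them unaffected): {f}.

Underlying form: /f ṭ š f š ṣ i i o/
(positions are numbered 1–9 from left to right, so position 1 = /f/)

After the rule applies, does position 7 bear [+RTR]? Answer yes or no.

From /ṭ/ at 2 rightward: 3 /š/ blocks.
From /ṭ/ at 2 leftward: 1 /f/ transparent; word edge.
From /ṣ/ at 6 rightward: 7 /i/ → [+RTR]; 8 /i/ → [+RTR]; 9 /o/ → [+RTR]; word edge.
From /ṣ/ at 6 leftward: 5 /š/ blocks.
[+RTR] positions on the surface: 2 6 7 8 9.

yes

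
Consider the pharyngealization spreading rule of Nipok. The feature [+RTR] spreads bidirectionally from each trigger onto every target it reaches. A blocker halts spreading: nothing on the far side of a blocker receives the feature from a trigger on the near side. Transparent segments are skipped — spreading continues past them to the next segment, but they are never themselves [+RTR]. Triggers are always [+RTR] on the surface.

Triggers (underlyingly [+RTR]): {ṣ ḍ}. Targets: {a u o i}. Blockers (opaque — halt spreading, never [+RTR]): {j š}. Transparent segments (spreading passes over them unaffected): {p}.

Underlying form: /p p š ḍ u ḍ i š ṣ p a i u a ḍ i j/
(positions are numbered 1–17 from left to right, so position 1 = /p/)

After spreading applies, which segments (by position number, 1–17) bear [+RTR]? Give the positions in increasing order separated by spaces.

From /ḍ/ at 4 rightward: 5 /u/ → [+RTR]; 6 /ḍ/ is itself a trigger — this domain ends here.
From /ḍ/ at 4 leftward: 3 /š/ blocks.
From /ḍ/ at 6 rightward: 7 /i/ → [+RTR]; 8 /š/ blocks.
From /ḍ/ at 6 leftward: 5 /u/ → [+RTR]; 4 /ḍ/ is itself a trigger — this domain ends here.
From /ṣ/ at 9 rightward: 10 /p/ transparent; 11 /a/ → [+RTR]; 12 /i/ → [+RTR]; 13 /u/ → [+RTR]; 14 /a/ → [+RTR]; 15 /ḍ/ is itself a trigger — this domain ends here.
From /ṣ/ at 9 leftward: 8 /š/ blocks.
From /ḍ/ at 15 rightward: 16 /i/ → [+RTR]; 17 /j/ blocks.
From /ḍ/ at 15 leftward: 14 /a/ → [+RTR]; 13 /u/ → [+RTR]; 12 /i/ → [+RTR]; 11 /a/ → [+RTR]; 10 /p/ transparent; 9 /ṣ/ is itself a trigger — this domain ends here.

4 5 6 7 9 11 12 13 14 15 16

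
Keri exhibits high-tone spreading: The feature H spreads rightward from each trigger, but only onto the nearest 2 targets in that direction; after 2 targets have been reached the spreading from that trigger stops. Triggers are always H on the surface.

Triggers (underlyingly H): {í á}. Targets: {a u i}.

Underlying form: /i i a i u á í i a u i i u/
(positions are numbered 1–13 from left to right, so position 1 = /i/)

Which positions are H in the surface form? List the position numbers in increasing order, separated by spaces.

From /á/ at 6 rightward: 7 /í/ is itself a trigger — this domain ends here.
From /í/ at 7 rightward: 8 /i/ → H; 9 /a/ → H; bound reached.
Targets with no active source: positions 1 2 3 4 5 10 11 12 13 stay [-high tone].

6 7 8 9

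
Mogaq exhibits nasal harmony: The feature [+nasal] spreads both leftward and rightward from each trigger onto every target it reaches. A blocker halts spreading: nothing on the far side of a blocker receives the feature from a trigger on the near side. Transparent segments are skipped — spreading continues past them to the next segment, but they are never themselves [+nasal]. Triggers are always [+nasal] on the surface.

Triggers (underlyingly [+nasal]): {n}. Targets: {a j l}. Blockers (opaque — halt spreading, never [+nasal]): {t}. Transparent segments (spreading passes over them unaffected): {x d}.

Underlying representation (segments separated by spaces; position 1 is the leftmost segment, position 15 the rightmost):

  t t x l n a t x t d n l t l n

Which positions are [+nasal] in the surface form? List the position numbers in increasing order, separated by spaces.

4 5 6 11 12 14 15

From /n/ at 5 rightward: 6 /a/ → [+nasal]; 7 /t/ blocks.
From /n/ at 5 leftward: 4 /l/ → [+nasal]; 3 /x/ transparent; 2 /t/ blocks.
From /n/ at 11 rightward: 12 /l/ → [+nasal]; 13 /t/ blocks.
From /n/ at 11 leftward: 10 /d/ transparent; 9 /t/ blocks.
From /n/ at 15 rightward: word edge.
From /n/ at 15 leftward: 14 /l/ → [+nasal]; 13 /t/ blocks.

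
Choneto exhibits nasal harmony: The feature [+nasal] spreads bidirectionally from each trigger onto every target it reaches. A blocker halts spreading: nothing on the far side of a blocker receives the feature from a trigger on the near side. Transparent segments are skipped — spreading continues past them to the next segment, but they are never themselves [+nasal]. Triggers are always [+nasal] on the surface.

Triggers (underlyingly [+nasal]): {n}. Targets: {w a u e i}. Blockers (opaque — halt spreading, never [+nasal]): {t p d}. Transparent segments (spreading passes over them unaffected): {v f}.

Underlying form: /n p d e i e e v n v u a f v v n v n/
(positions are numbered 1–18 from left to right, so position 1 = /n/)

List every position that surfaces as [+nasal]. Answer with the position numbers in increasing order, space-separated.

1 4 5 6 7 9 11 12 16 18

From /n/ at 1 rightward: 2 /p/ blocks.
From /n/ at 1 leftward: word edge.
From /n/ at 9 rightward: 10 /v/ transparent; 11 /u/ → [+nasal]; 12 /a/ → [+nasal]; 13 /f/ transparent; 14 /v/ transparent; 15 /v/ transparent; 16 /n/ is itself a trigger — this domain ends here.
From /n/ at 9 leftward: 8 /v/ transparent; 7 /e/ → [+nasal]; 6 /e/ → [+nasal]; 5 /i/ → [+nasal]; 4 /e/ → [+nasal]; 3 /d/ blocks.
From /n/ at 16 rightward: 17 /v/ transparent; 18 /n/ is itself a trigger — this domain ends here.
From /n/ at 16 leftward: 15 /v/ transparent; 14 /v/ transparent; 13 /f/ transparent; 12 /a/ → [+nasal]; 11 /u/ → [+nasal]; 10 /v/ transparent; 9 /n/ is itself a trigger — this domain ends here.
From /n/ at 18 rightward: word edge.
From /n/ at 18 leftward: 17 /v/ transparent; 16 /n/ is itself a trigger — this domain ends here.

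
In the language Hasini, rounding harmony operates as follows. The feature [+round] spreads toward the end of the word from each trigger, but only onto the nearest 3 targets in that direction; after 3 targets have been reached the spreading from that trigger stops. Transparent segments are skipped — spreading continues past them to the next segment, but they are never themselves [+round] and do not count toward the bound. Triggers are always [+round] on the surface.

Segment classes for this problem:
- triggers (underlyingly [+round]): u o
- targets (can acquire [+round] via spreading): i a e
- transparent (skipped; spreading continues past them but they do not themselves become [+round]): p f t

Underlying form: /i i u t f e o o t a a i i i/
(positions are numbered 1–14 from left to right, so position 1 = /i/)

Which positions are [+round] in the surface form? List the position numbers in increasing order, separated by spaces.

3 6 7 8 10 11 12

From /u/ at 3 rightward: 4 /t/ transparent; 5 /f/ transparent; 6 /e/ → [+round]; 7 /o/ is itself a trigger — this domain ends here.
From /o/ at 7 rightward: 8 /o/ is itself a trigger — this domain ends here.
From /o/ at 8 rightward: 9 /t/ transparent; 10 /a/ → [+round]; 11 /a/ → [+round]; 12 /i/ → [+round]; bound reached.
Targets with no active source: positions 1 2 13 14 stay [-round].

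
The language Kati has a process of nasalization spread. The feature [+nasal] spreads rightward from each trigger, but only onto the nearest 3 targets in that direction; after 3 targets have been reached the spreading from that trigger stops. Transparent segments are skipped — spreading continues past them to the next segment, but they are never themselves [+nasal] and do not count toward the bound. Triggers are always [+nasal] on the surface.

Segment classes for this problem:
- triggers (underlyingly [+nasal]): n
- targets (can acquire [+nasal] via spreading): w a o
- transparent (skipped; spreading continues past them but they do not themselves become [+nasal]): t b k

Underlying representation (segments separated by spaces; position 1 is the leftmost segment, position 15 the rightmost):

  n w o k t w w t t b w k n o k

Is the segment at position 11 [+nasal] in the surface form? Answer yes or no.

From /n/ at 1 rightward: 2 /w/ → [+nasal]; 3 /o/ → [+nasal]; 4 /k/ transparent; 5 /t/ transparent; 6 /w/ → [+nasal]; bound reached.
From /n/ at 13 rightward: 14 /o/ → [+nasal]; 15 /k/ transparent; word edge.
Targets with no active source: positions 7 11 stay [-nasal].
[+nasal] positions on the surface: 1 2 3 6 13 14.

no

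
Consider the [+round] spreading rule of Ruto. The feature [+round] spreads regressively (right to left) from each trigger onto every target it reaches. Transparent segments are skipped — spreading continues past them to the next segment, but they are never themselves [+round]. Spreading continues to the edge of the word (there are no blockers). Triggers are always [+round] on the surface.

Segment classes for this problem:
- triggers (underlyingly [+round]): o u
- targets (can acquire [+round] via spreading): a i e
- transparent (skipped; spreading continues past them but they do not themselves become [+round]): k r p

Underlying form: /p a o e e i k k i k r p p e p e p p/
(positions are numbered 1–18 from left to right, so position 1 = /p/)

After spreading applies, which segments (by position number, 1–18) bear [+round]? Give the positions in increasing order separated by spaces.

From /o/ at 3 leftward: 2 /a/ → [+round]; 1 /p/ transparent; word edge.
Targets with no active source: positions 4 5 6 9 14 16 stay [-round].

2 3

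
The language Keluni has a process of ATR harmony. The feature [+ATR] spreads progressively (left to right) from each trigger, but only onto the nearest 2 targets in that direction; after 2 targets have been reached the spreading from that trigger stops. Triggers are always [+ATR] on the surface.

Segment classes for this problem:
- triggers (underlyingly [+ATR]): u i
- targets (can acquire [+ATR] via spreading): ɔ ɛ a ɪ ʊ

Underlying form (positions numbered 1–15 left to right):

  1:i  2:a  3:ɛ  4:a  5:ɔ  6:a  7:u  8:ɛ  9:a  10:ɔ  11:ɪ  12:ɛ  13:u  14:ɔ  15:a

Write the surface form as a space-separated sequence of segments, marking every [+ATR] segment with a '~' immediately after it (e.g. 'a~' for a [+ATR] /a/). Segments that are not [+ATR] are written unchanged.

From /i/ at 1 rightward: 2 /a/ → [+ATR]; 3 /ɛ/ → [+ATR]; bound reached.
From /u/ at 7 rightward: 8 /ɛ/ → [+ATR]; 9 /a/ → [+ATR]; bound reached.
From /u/ at 13 rightward: 14 /ɔ/ → [+ATR]; 15 /a/ → [+ATR]; bound reached.
Targets with no active source: positions 4 5 6 10 11 12 stay [-ATR].
[+ATR] positions on the surface: 1 2 3 7 8 9 13 14 15.

i~ a~ ɛ~ a ɔ a u~ ɛ~ a~ ɔ ɪ ɛ u~ ɔ~ a~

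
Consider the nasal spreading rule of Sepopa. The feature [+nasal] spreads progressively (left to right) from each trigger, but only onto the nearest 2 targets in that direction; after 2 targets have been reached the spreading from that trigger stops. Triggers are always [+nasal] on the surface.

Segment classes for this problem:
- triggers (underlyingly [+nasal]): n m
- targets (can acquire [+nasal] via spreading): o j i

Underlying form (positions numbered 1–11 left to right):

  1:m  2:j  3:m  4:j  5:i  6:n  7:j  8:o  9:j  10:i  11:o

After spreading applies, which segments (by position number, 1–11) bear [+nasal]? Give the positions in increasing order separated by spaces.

1 2 3 4 5 6 7 8

From /m/ at 1 rightward: 2 /j/ → [+nasal]; 3 /m/ is itself a trigger — this domain ends here.
From /m/ at 3 rightward: 4 /j/ → [+nasal]; 5 /i/ → [+nasal]; bound reached.
From /n/ at 6 rightward: 7 /j/ → [+nasal]; 8 /o/ → [+nasal]; bound reached.
Targets with no active source: positions 9 10 11 stay [-nasal].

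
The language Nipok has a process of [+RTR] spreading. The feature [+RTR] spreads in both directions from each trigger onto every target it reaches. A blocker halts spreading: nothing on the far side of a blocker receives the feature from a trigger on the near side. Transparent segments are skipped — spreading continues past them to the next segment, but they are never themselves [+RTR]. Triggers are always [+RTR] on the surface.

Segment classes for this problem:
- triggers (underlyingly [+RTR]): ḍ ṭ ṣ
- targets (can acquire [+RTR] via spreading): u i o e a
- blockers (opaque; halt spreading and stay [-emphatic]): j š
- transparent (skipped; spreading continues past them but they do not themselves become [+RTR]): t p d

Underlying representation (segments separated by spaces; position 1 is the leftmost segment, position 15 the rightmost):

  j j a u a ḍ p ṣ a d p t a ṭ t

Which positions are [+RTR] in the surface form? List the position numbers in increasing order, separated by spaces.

3 4 5 6 8 9 13 14

From /ḍ/ at 6 rightward: 7 /p/ transparent; 8 /ṣ/ is itself a trigger — this domain ends here.
From /ḍ/ at 6 leftward: 5 /a/ → [+RTR]; 4 /u/ → [+RTR]; 3 /a/ → [+RTR]; 2 /j/ blocks.
From /ṣ/ at 8 rightward: 9 /a/ → [+RTR]; 10 /d/ transparent; 11 /p/ transparent; 12 /t/ transparent; 13 /a/ → [+RTR]; 14 /ṭ/ is itself a trigger — this domain ends here.
From /ṣ/ at 8 leftward: 7 /p/ transparent; 6 /ḍ/ is itself a trigger — this domain ends here.
From /ṭ/ at 14 rightward: 15 /t/ transparent; word edge.
From /ṭ/ at 14 leftward: 13 /a/ → [+RTR]; 12 /t/ transparent; 11 /p/ transparent; 10 /d/ transparent; 9 /a/ → [+RTR]; 8 /ṣ/ is itself a trigger — this domain ends here.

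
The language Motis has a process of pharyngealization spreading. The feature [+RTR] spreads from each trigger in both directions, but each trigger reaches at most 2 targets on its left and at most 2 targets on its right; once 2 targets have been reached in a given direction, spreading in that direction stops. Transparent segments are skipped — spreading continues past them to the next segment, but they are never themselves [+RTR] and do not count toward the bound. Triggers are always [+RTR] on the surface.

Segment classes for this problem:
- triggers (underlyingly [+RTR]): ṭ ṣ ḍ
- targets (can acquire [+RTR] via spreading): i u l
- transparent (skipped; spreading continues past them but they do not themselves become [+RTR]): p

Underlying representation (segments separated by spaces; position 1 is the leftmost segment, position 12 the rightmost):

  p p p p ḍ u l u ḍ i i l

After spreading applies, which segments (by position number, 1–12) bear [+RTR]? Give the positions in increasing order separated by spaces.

From /ḍ/ at 5 rightward: 6 /u/ → [+RTR]; 7 /l/ → [+RTR]; bound reached.
From /ḍ/ at 5 leftward: 4 /p/ transparent; 3 /p/ transparent; 2 /p/ transparent; 1 /p/ transparent; word edge.
From /ḍ/ at 9 rightward: 10 /i/ → [+RTR]; 11 /i/ → [+RTR]; bound reached.
From /ḍ/ at 9 leftward: 8 /u/ → [+RTR]; 7 /l/ → [+RTR]; bound reached.
Target with no active source: position 12 stays [-emphatic].

5 6 7 8 9 10 11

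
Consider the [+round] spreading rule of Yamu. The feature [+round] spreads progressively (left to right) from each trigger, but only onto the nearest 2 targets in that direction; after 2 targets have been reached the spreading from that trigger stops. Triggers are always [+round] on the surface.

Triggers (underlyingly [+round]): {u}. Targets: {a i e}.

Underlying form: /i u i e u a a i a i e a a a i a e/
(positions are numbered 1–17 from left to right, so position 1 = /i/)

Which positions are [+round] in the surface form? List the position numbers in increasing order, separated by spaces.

From /u/ at 2 rightward: 3 /i/ → [+round]; 4 /e/ → [+round]; bound reached.
From /u/ at 5 rightward: 6 /a/ → [+round]; 7 /a/ → [+round]; bound reached.
Targets with no active source: positions 1 8 9 10 11 12 13 14 15 16 17 stay [-round].

2 3 4 5 6 7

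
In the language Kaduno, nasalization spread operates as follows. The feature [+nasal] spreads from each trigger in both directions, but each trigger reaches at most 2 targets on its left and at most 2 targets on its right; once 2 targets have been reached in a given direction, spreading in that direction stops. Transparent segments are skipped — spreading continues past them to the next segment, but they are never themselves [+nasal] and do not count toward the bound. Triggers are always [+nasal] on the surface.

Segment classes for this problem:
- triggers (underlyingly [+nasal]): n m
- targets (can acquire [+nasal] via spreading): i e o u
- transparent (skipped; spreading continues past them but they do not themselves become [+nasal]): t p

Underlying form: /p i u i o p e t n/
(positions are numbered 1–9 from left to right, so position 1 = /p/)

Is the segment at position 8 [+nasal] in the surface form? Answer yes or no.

no

From /n/ at 9 rightward: word edge.
From /n/ at 9 leftward: 8 /t/ transparent; 7 /e/ → [+nasal]; 6 /p/ transparent; 5 /o/ → [+nasal]; bound reached.
Targets with no active source: positions 2 3 4 stay [-nasal].
[+nasal] positions on the surface: 5 7 9.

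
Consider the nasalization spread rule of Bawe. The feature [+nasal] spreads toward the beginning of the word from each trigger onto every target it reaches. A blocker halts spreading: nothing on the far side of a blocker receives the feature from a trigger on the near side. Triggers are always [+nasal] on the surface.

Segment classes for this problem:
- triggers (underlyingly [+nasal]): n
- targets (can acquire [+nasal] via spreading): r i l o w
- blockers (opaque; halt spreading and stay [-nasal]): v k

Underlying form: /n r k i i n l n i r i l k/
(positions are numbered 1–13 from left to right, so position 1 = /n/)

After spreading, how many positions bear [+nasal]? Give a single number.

6

From /n/ at 1 leftward: word edge.
From /n/ at 6 leftward: 5 /i/ → [+nasal]; 4 /i/ → [+nasal]; 3 /k/ blocks.
From /n/ at 8 leftward: 7 /l/ → [+nasal]; 6 /n/ is itself a trigger — this domain ends here.
Targets with no active source: positions 2 9 10 11 12 stay [-nasal].
[+nasal] positions on the surface: 1 4 5 6 7 8.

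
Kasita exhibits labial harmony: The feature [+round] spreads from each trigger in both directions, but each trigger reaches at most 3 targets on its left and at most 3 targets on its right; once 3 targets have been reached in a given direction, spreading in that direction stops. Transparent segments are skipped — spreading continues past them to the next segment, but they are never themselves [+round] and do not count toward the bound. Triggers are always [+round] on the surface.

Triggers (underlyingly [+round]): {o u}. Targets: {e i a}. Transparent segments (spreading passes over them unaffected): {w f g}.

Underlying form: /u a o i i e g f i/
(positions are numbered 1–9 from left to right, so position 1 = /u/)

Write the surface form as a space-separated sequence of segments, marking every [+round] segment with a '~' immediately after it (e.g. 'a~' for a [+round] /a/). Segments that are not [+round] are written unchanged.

u~ a~ o~ i~ i~ e~ g f i

From /u/ at 1 rightward: 2 /a/ → [+round]; 3 /o/ is itself a trigger — this domain ends here.
From /u/ at 1 leftward: word edge.
From /o/ at 3 rightward: 4 /i/ → [+round]; 5 /i/ → [+round]; 6 /e/ → [+round]; bound reached.
From /o/ at 3 leftward: 2 /a/ → [+round]; 1 /u/ is itself a trigger — this domain ends here.
Target with no active source: position 9 stays [-round].
[+round] positions on the surface: 1 2 3 4 5 6.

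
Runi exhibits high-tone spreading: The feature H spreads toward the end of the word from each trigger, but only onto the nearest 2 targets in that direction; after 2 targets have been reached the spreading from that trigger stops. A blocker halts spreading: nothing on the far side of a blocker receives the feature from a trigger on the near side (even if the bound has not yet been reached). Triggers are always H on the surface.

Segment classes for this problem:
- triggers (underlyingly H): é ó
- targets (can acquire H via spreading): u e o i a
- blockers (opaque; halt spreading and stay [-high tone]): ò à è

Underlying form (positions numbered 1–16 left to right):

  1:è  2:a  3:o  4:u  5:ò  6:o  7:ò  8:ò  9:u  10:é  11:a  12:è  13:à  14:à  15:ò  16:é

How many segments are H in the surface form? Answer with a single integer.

From /é/ at 10 rightward: 11 /a/ → H; 12 /è/ blocks.
From /é/ at 16 rightward: word edge.
Targets with no active source: positions 2 3 4 6 9 stay [-high tone].
H positions on the surface: 10 11 16.

3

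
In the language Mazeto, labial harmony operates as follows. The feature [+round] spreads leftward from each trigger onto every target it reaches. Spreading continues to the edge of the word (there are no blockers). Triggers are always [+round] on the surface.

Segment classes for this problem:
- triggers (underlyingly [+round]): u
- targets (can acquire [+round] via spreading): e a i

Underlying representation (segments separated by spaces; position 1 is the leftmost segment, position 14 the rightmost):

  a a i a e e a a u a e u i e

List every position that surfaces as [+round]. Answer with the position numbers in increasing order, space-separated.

From /u/ at 9 leftward: 8 /a/ → [+round]; 7 /a/ → [+round]; 6 /e/ → [+round]; 5 /e/ → [+round]; 4 /a/ → [+round]; 3 /i/ → [+round]; 2 /a/ → [+round]; 1 /a/ → [+round]; word edge.
From /u/ at 12 leftward: 11 /e/ → [+round]; 10 /a/ → [+round]; 9 /u/ is itself a trigger — this domain ends here.
Targets with no active source: positions 13 14 stay [-round].

1 2 3 4 5 6 7 8 9 10 11 12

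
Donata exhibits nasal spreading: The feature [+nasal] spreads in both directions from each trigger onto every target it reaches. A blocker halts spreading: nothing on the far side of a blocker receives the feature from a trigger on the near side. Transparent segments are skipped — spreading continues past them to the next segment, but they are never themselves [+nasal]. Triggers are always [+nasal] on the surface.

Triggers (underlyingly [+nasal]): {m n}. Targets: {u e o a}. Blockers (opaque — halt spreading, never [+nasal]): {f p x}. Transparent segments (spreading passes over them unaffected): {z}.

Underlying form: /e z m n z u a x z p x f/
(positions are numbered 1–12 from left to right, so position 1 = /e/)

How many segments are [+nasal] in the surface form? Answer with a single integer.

5

From /m/ at 3 rightward: 4 /n/ is itself a trigger — this domain ends here.
From /m/ at 3 leftward: 2 /z/ transparent; 1 /e/ → [+nasal]; word edge.
From /n/ at 4 rightward: 5 /z/ transparent; 6 /u/ → [+nasal]; 7 /a/ → [+nasal]; 8 /x/ blocks.
From /n/ at 4 leftward: 3 /m/ is itself a trigger — this domain ends here.
[+nasal] positions on the surface: 1 3 4 6 7.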